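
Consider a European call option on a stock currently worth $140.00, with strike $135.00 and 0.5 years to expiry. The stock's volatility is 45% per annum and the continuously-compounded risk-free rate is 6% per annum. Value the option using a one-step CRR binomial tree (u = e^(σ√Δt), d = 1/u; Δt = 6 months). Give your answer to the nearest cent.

CRR parameters: u = e^(σ√Δt) = e^(0.45·√0.5) = 1.3746, d = 1/u = 0.7275
Per-period rate: rΔt = 0.06·0.5 = 0.03, so R = e^0.03 = 1.0305
Risk-neutral probability p = (e^0.03 − 0.7275)/(1.3746 − 0.7275) = 0.3030/0.6472 = 0.4682
Terminal stock prices: S_u = 192.5, S_d = 101.8
Terminal payoffs (S − K): max(57.45, 0) = 57.45, max(-33.16, 0) = 0
Node 0 (S = 140): V_0 = e^(−0.03)·[0.4682·57.4508 + 0.5318·0.0000] = 26.1019

$26.10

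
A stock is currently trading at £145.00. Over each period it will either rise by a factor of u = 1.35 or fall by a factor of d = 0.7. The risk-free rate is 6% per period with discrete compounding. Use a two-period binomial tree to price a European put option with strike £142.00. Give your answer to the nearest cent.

Risk-neutral probability p = (1 + 0.06 − 0.7)/(1.35 − 0.7) = 0.3600/0.6500 = 0.5538
Terminal stock prices: S_uu = 264.3, S_ud = 137, S_dd = 71.05
Terminal payoffs (K − S): max(-122.3, 0) = 0, max(4.975, 0) = 4.975, max(70.95, 0) = 70.95
Node u (S = 195.8): V_u = 1/1.06·[0.5538·0.0000 + 0.4462·4.9750] = 2.0940
Node d (S = 101.5): V_d = 1/1.06·[0.5538·4.9750 + 0.4462·70.9500] = 32.4623
Node 0 (S = 145): V_0 = 1/1.06·[0.5538·2.0940 + 0.4462·32.4623] = 14.7575

£14.76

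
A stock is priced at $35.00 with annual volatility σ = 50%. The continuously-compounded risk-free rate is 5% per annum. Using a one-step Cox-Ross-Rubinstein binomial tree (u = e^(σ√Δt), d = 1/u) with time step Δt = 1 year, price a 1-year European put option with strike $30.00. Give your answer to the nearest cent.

$4.78

CRR parameters: u = e^(σ√Δt) = e^(0.5·√1) = 1.6487, d = 1/u = 0.6065
Per-period rate: rΔt = 0.05·1 = 0.05, so R = e^0.05 = 1.0513
Risk-neutral probability p = (e^0.05 − 0.6065)/(1.6487 − 0.6065) = 0.4447/1.0422 = 0.4267
Terminal stock prices: S_u = 57.71, S_d = 21.23
Terminal payoffs (K − S): max(-27.71, 0) = 0, max(8.771, 0) = 8.771
Node 0 (S = 35): V_0 = e^(−0.05)·[0.4267·0.0000 + 0.5733·8.7714] = 4.7831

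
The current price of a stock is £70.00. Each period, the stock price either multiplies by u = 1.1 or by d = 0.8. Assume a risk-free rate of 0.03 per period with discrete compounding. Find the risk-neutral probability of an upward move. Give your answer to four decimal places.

Risk-neutral probability p = (1 + 0.03 − 0.8)/(1.1 − 0.8) = 0.2300/0.3000 = 0.7667

p = 0.7667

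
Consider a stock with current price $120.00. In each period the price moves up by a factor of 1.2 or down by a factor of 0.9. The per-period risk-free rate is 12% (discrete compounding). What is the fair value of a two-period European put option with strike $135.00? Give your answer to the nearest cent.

Risk-neutral probability p = (1 + 0.12 − 0.9)/(1.2 − 0.9) = 0.2200/0.3000 = 0.7333
Terminal stock prices: S_uu = 172.8, S_ud = 129.6, S_dd = 97.2
Terminal payoffs (K − S): max(-37.8, 0) = 0, max(5.4, 0) = 5.4, max(37.8, 0) = 37.8
Node u (S = 144): V_u = 1/1.12·[0.7333·0.0000 + 0.2667·5.4000] = 1.2857
Node d (S = 108): V_d = 1/1.12·[0.7333·5.4000 + 0.2667·37.8000] = 12.5357
Node 0 (S = 120): V_0 = 1/1.12·[0.7333·1.2857 + 0.2667·12.5357] = 3.8265

$3.83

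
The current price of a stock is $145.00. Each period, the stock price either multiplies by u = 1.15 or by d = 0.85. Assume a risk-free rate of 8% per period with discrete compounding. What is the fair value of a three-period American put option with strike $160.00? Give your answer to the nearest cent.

Risk-neutral probability p = (1 + 0.08 − 0.85)/(1.15 − 0.85) = 0.2300/0.3000 = 0.7667
Terminal stock prices: S_uuu = 220.5, S_uud = 163, S_udd = 120.5, S_ddd = 89.05
Terminal payoffs (K − S): max(-60.53, 0) = 0, max(-2.998, 0) = 0, max(39.52, 0) = 39.52, max(70.95, 0) = 70.95
Node uu (S = 191.8): continuation = 1/1.08·[0.7667·0.0000 + 0.2333·0.0000] = 0.0000; exercise value = 0.0000 ≤ continuation, so V_uu = 0.0000
Node ud (S = 141.7): continuation = 1/1.08·[0.7667·0.0000 + 0.2333·39.5231] = 8.5389; exercise value = 18.2625 > continuation, so V_ud = 18.2625 (exercise)
Node dd (S = 104.8): continuation = 1/1.08·[0.7667·39.5231 + 0.2333·70.9519] = 43.3856; exercise value = 55.2375 > continuation, so V_dd = 55.2375 (exercise)
Node u (S = 166.8): continuation = 1/1.08·[0.7667·0.0000 + 0.2333·18.2625] = 3.9456; exercise value = 0.0000 ≤ continuation, so V_u = 3.9456
Node d (S = 123.2): continuation = 1/1.08·[0.7667·18.2625 + 0.2333·55.2375] = 24.8981; exercise value = 36.7500 > continuation, so V_d = 36.7500 (exercise)
Node 0 (S = 145): continuation = 1/1.08·[0.7667·3.9456 + 0.2333·36.7500] = 10.7407; exercise value = 15.0000 > continuation, so V_0 = 15.0000 (exercise)

$15.00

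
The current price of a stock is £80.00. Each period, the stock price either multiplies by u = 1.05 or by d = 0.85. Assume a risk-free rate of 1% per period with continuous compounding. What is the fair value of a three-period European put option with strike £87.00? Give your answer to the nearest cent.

£7.22

Risk-neutral probability p = (e^0.01 − 0.85)/(1.05 − 0.85) = 0.1601/0.2000 = 0.8003
Terminal stock prices: S_uuu = 92.61, S_uud = 74.97, S_udd = 60.69, S_ddd = 49.13
Terminal payoffs (K − S): max(-5.61, 0) = 0, max(12.03, 0) = 12.03, max(26.31, 0) = 26.31, max(37.87, 0) = 37.87
Node uu (S = 88.2): V_uu = e^(−0.01)·[0.8003·0.0000 + 0.1997·12.0300] = 2.3791
Node ud (S = 71.4): V_ud = e^(−0.01)·[0.8003·12.0300 + 0.1997·26.3100] = 14.7343
Node dd (S = 57.8): V_dd = e^(−0.01)·[0.8003·26.3100 + 0.1997·37.8700] = 28.3343
Node u (S = 84): V_u = e^(−0.01)·[0.8003·2.3791 + 0.1997·14.7343] = 4.7988
Node d (S = 68): V_d = e^(−0.01)·[0.8003·14.7343 + 0.1997·28.3343] = 17.2773
Node 0 (S = 80): V_0 = e^(−0.01)·[0.8003·4.7988 + 0.1997·17.2773] = 7.2188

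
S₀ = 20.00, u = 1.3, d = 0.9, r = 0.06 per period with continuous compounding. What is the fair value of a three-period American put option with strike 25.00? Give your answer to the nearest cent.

Risk-neutral probability p = (e^0.06 − 0.9)/(1.3 − 0.9) = 0.1618/0.4000 = 0.4046
Terminal stock prices: S_uuu = 43.94, S_uud = 30.42, S_udd = 21.06, S_ddd = 14.58
Terminal payoffs (K − S): max(-18.94, 0) = 0, max(-5.42, 0) = 0, max(3.94, 0) = 3.94, max(10.42, 0) = 10.42
Node uu (S = 33.8): continuation = e^(−0.06)·[0.4046·0.0000 + 0.5954·0.0000] = 0.0000; exercise value = 0.0000 ≤ continuation, so V_uu = 0.0000
Node ud (S = 23.4): continuation = e^(−0.06)·[0.4046·0.0000 + 0.5954·3.9400] = 2.2093; exercise value = 1.6000 ≤ continuation, so V_ud = 2.2093
Node dd (S = 16.2): continuation = e^(−0.06)·[0.4046·3.9400 + 0.5954·10.4200] = 7.3441; exercise value = 8.8000 > continuation, so V_dd = 8.8000 (exercise)
Node u (S = 26): continuation = e^(−0.06)·[0.4046·0.0000 + 0.5954·2.2093] = 1.2388; exercise value = 0.0000 ≤ continuation, so V_u = 1.2388
Node d (S = 18): continuation = e^(−0.06)·[0.4046·2.2093 + 0.5954·8.8000] = 5.7763; exercise value = 7.0000 > continuation, so V_d = 7.0000 (exercise)
Node 0 (S = 20): continuation = e^(−0.06)·[0.4046·1.2388 + 0.5954·7.0000] = 4.3972; exercise value = 5.0000 > continuation, so V_0 = 5.0000 (exercise)

5.00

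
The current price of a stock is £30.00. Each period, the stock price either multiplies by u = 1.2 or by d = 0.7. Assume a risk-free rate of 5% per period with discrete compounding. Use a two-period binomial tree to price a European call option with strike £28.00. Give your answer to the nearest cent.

Risk-neutral probability p = (1 + 0.05 − 0.7)/(1.2 − 0.7) = 0.3500/0.5000 = 0.7000
Terminal stock prices: S_uu = 43.2, S_ud = 25.2, S_dd = 14.7
Terminal payoffs (S − K): max(15.2, 0) = 15.2, max(-2.8, 0) = 0, max(-13.3, 0) = 0
Node u (S = 36): V_u = 1/1.05·[0.7000·15.2000 + 0.3000·0.0000] = 10.1333
Node d (S = 21): V_d = 1/1.05·[0.7000·0.0000 + 0.3000·0.0000] = 0.0000
Node 0 (S = 30): V_0 = 1/1.05·[0.7000·10.1333 + 0.3000·0.0000] = 6.7556

£6.76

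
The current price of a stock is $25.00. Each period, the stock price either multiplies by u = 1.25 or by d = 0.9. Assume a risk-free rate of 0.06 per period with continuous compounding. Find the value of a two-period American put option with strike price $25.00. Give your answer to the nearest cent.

$1.27

Risk-neutral probability p = (e^0.06 − 0.9)/(1.25 − 0.9) = 0.1618/0.3500 = 0.4624
Terminal stock prices: S_uu = 39.06, S_ud = 28.12, S_dd = 20.25
Terminal payoffs (K − S): max(-14.06, 0) = 0, max(-3.125, 0) = 0, max(4.75, 0) = 4.75
Node u (S = 31.25): continuation = e^(−0.06)·[0.4624·0.0000 + 0.5376·0.0000] = 0.0000; exercise value = 0.0000 ≤ continuation, so V_u = 0.0000
Node d (S = 22.5): continuation = e^(−0.06)·[0.4624·0.0000 + 0.5376·4.7500] = 2.4049; exercise value = 2.5000 > continuation, so V_d = 2.5000 (exercise)
Node 0 (S = 25): continuation = e^(−0.06)·[0.4624·0.0000 + 0.5376·2.5000] = 1.2658; exercise value = 0.0000 ≤ continuation, so V_0 = 1.2658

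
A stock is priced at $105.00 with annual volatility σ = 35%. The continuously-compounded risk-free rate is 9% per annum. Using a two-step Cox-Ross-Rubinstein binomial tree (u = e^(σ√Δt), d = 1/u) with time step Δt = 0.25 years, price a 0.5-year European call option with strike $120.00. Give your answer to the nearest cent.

CRR parameters: u = e^(σ√Δt) = e^(0.35·√0.25) = 1.1912, d = 1/u = 0.8395
Per-period rate: rΔt = 0.09·0.25 = 0.0225, so R = e^0.0225 = 1.0228
Risk-neutral probability p = (e^0.0225 − 0.8395)/(1.1912 − 0.8395) = 0.1833/0.3518 = 0.5210
Terminal stock prices: S_uu = 149, S_ud = 105, S_dd = 73.99
Terminal payoffs (S − K): max(29, 0) = 29, max(-15, 0) = 0, max(-46.01, 0) = 0
Node u (S = 125.1): V_u = e^(−0.0225)·[0.5210·29.0021 + 0.4790·0.0000] = 14.7752
Node d (S = 88.14): V_d = e^(−0.0225)·[0.5210·0.0000 + 0.4790·0.0000] = 0.0000
Node 0 (S = 105): V_0 = e^(−0.0225)·[0.5210·14.7752 + 0.4790·0.0000] = 7.5273

$7.53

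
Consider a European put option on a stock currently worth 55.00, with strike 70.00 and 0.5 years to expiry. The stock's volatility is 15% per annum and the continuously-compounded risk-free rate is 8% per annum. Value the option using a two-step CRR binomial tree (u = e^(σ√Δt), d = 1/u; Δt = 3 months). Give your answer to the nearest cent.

12.26

CRR parameters: u = e^(σ√Δt) = e^(0.15·√0.25) = 1.0779, d = 1/u = 0.9277
Per-period rate: rΔt = 0.08·0.25 = 0.02, so R = e^0.02 = 1.0202
Risk-neutral probability p = (e^0.02 − 0.9277)/(1.0779 − 0.9277) = 0.0925/0.1501 = 0.6158
Terminal stock prices: S_uu = 63.9, S_ud = 55, S_dd = 47.34
Terminal payoffs (K − S): max(6.099, 0) = 6.099, max(15, 0) = 15, max(22.66, 0) = 22.66
Node u (S = 59.28): V_u = e^(−0.02)·[0.6158·6.0991 + 0.3842·15.0000] = 9.3303
Node d (S = 51.03): V_d = e^(−0.02)·[0.6158·15.0000 + 0.3842·22.6611] = 17.5880
Node 0 (S = 55): V_0 = e^(−0.02)·[0.6158·9.3303 + 0.3842·17.5880] = 12.2553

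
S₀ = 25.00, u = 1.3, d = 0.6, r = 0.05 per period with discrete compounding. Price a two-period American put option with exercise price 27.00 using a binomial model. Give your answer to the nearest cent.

Risk-neutral probability p = (1 + 0.05 − 0.6)/(1.3 − 0.6) = 0.4500/0.7000 = 0.6429
Terminal stock prices: S_uu = 42.25, S_ud = 19.5, S_dd = 9
Terminal payoffs (K − S): max(-15.25, 0) = 0, max(7.5, 0) = 7.5, max(18, 0) = 18
Node u (S = 32.5): continuation = 1/1.05·[0.6429·0.0000 + 0.3571·7.5000] = 2.5510; exercise value = 0.0000 ≤ continuation, so V_u = 2.5510
Node d (S = 15): continuation = 1/1.05·[0.6429·7.5000 + 0.3571·18.0000] = 10.7143; exercise value = 12.0000 > continuation, so V_d = 12.0000 (exercise)
Node 0 (S = 25): continuation = 1/1.05·[0.6429·2.5510 + 0.3571·12.0000] = 5.6435; exercise value = 2.0000 ≤ continuation, so V_0 = 5.6435

5.64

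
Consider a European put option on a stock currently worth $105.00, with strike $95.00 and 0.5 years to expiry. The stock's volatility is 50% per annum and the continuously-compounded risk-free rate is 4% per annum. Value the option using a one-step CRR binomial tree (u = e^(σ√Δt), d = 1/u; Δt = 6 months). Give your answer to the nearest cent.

CRR parameters: u = e^(σ√Δt) = e^(0.5·√0.5) = 1.4241, d = 1/u = 0.7022
Per-period rate: rΔt = 0.04·0.5 = 0.02, so R = e^0.02 = 1.0202
Risk-neutral probability p = (e^0.02 − 0.7022)/(1.4241 − 0.7022) = 0.3180/0.7219 = 0.4405
Terminal stock prices: S_u = 149.5, S_d = 73.73
Terminal payoffs (K − S): max(-54.53, 0) = 0, max(21.27, 0) = 21.27
Node 0 (S = 105): V_0 = e^(−0.02)·[0.4405·0.0000 + 0.5595·21.2702] = 11.6650

$11.66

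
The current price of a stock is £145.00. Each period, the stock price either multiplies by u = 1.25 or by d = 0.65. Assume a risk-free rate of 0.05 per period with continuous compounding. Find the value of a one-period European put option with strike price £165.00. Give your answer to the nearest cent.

£22.29

Risk-neutral probability p = (e^0.05 − 0.65)/(1.25 − 0.65) = 0.4013/0.6000 = 0.6688
Terminal stock prices: S_u = 181.2, S_d = 94.25
Terminal payoffs (K − S): max(-16.25, 0) = 0, max(70.75, 0) = 70.75
Node 0 (S = 145): V_0 = e^(−0.05)·[0.6688·0.0000 + 0.3312·70.7500] = 22.2906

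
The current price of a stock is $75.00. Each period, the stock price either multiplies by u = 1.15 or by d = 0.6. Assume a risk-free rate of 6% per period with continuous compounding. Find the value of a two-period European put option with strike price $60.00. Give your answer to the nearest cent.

Risk-neutral probability p = (e^0.06 − 0.6)/(1.15 − 0.6) = 0.4618/0.5500 = 0.8397
Terminal stock prices: S_uu = 99.19, S_ud = 51.75, S_dd = 27
Terminal payoffs (K − S): max(-39.19, 0) = 0, max(8.25, 0) = 8.25, max(33, 0) = 33
Node u (S = 86.25): V_u = e^(−0.06)·[0.8397·0.0000 + 0.1603·8.2500] = 1.2454
Node d (S = 45): V_d = e^(−0.06)·[0.8397·8.2500 + 0.1603·33.0000] = 11.5059
Node 0 (S = 75): V_0 = e^(−0.06)·[0.8397·1.2454 + 0.1603·11.5059] = 2.7218

$2.72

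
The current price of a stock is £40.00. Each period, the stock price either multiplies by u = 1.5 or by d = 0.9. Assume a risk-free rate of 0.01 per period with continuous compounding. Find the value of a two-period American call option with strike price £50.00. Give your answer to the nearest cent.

£2.49

Risk-neutral probability p = (e^0.01 − 0.9)/(1.5 − 0.9) = 0.1101/0.6000 = 0.1834
Terminal stock prices: S_uu = 90, S_ud = 54, S_dd = 32.4
Terminal payoffs (S − K): max(40, 0) = 40, max(4, 0) = 4, max(-17.6, 0) = 0
Node u (S = 60): continuation = e^(−0.01)·[0.1834·40.0000 + 0.8166·4.0000] = 10.4975; exercise value = 10.0000 ≤ continuation, so V_u = 10.4975
Node d (S = 36): continuation = e^(−0.01)·[0.1834·4.0000 + 0.8166·0.0000] = 0.7264; exercise value = 0.0000 ≤ continuation, so V_d = 0.7264
Node 0 (S = 40): continuation = e^(−0.01)·[0.1834·10.4975 + 0.8166·0.7264] = 2.4935; exercise value = 0.0000 ≤ continuation, so V_0 = 2.4935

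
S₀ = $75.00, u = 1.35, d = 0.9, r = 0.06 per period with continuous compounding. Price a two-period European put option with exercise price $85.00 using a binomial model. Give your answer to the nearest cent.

Risk-neutral probability p = (e^0.06 − 0.9)/(1.35 − 0.9) = 0.1618/0.4500 = 0.3596
Terminal stock prices: S_uu = 136.7, S_ud = 91.12, S_dd = 60.75
Terminal payoffs (K − S): max(-51.69, 0) = 0, max(-6.125, 0) = 0, max(24.25, 0) = 24.25
Node u (S = 101.2): V_u = e^(−0.06)·[0.3596·0.0000 + 0.6404·0.0000] = 0.0000
Node d (S = 67.5): V_d = e^(−0.06)·[0.3596·0.0000 + 0.6404·24.2500] = 14.6245
Node 0 (S = 75): V_0 = e^(−0.06)·[0.3596·0.0000 + 0.6404·14.6245] = 8.8196

$8.82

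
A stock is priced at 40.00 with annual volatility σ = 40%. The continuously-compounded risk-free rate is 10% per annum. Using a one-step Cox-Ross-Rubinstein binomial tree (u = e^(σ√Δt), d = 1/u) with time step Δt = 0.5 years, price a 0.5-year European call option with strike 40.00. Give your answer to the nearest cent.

CRR parameters: u = e^(σ√Δt) = e^(0.4·√0.5) = 1.3269, d = 1/u = 0.7536
Per-period rate: rΔt = 0.1·0.5 = 0.05, so R = e^0.05 = 1.0513
Risk-neutral probability p = (e^0.05 − 0.7536)/(1.3269 − 0.7536) = 0.2976/0.5733 = 0.5192
Terminal stock prices: S_u = 53.08, S_d = 30.15
Terminal payoffs (S − K): max(13.08, 0) = 13.08, max(-9.854, 0) = 0
Node 0 (S = 40): V_0 = e^(−0.05)·[0.5192·13.0759 + 0.4808·0.0000] = 6.4578

6.46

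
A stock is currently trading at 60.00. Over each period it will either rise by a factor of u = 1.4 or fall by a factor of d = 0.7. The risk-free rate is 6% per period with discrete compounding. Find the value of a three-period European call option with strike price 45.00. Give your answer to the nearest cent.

Risk-neutral probability p = (1 + 0.06 − 0.7)/(1.4 − 0.7) = 0.3600/0.7000 = 0.5143
Terminal stock prices: S_uuu = 164.6, S_uud = 82.32, S_udd = 41.16, S_ddd = 20.58
Terminal payoffs (S − K): max(119.6, 0) = 119.6, max(37.32, 0) = 37.32, max(-3.84, 0) = 0, max(-24.42, 0) = 0
Node uu (S = 117.6): V_uu = 1/1.06·[0.5143·119.6400 + 0.4857·37.3200] = 75.1472
Node ud (S = 58.8): V_ud = 1/1.06·[0.5143·37.3200 + 0.4857·0.0000] = 18.1067
Node dd (S = 29.4): V_dd = 1/1.06·[0.5143·0.0000 + 0.4857·0.0000] = 0.0000
Node u (S = 84): V_u = 1/1.06·[0.5143·75.1472 + 0.4857·18.1067] = 44.7564
Node d (S = 42): V_d = 1/1.06·[0.5143·18.1067 + 0.4857·0.0000] = 8.7849
Node 0 (S = 60): V_0 = 1/1.06·[0.5143·44.7564 + 0.4857·8.7849] = 25.7402

25.74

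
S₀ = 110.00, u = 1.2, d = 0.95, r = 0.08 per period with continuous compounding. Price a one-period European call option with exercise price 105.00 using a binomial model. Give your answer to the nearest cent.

Risk-neutral probability p = (e^0.08 − 0.95)/(1.2 − 0.95) = 0.1333/0.2500 = 0.5331
Terminal stock prices: S_u = 132, S_d = 104.5
Terminal payoffs (S − K): max(27, 0) = 27, max(-0.5, 0) = 0
Node 0 (S = 110): V_0 = e^(−0.08)·[0.5331·27.0000 + 0.4669·0.0000] = 13.2883

13.29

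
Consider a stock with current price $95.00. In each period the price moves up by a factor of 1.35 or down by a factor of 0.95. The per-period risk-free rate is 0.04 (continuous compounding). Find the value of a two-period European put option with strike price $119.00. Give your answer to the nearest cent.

Risk-neutral probability p = (e^0.04 − 0.95)/(1.35 − 0.95) = 0.0908/0.4000 = 0.2270
Terminal stock prices: S_uu = 173.1, S_ud = 121.8, S_dd = 85.74
Terminal payoffs (K − S): max(-54.14, 0) = 0, max(-2.837, 0) = 0, max(33.26, 0) = 33.26
Node u (S = 128.2): V_u = e^(−0.04)·[0.2270·0.0000 + 0.7730·0.0000] = 0.0000
Node d (S = 90.25): V_d = e^(−0.04)·[0.2270·0.0000 + 0.7730·33.2625] = 24.7029
Node 0 (S = 95): V_0 = e^(−0.04)·[0.2270·0.0000 + 0.7730·24.7029] = 18.3459

$18.35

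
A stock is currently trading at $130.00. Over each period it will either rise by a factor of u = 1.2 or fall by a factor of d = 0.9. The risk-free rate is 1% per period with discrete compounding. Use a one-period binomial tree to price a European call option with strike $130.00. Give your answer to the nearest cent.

$9.44

Risk-neutral probability p = (1 + 0.01 − 0.9)/(1.2 − 0.9) = 0.1100/0.3000 = 0.3667
Terminal stock prices: S_u = 156, S_d = 117
Terminal payoffs (S − K): max(26, 0) = 26, max(-13, 0) = 0
Node 0 (S = 130): V_0 = 1/1.01·[0.3667·26.0000 + 0.6333·0.0000] = 9.4389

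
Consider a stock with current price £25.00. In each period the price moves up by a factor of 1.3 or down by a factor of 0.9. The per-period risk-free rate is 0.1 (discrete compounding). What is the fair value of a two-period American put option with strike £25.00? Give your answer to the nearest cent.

£1.14

Risk-neutral probability p = (1 + 0.1 − 0.9)/(1.3 − 0.9) = 0.2000/0.4000 = 0.5000
Terminal stock prices: S_uu = 42.25, S_ud = 29.25, S_dd = 20.25
Terminal payoffs (K − S): max(-17.25, 0) = 0, max(-4.25, 0) = 0, max(4.75, 0) = 4.75
Node u (S = 32.5): continuation = 1/1.1·[0.5000·0.0000 + 0.5000·0.0000] = 0.0000; exercise value = 0.0000 ≤ continuation, so V_u = 0.0000
Node d (S = 22.5): continuation = 1/1.1·[0.5000·0.0000 + 0.5000·4.7500] = 2.1591; exercise value = 2.5000 > continuation, so V_d = 2.5000 (exercise)
Node 0 (S = 25): continuation = 1/1.1·[0.5000·0.0000 + 0.5000·2.5000] = 1.1364; exercise value = 0.0000 ≤ continuation, so V_0 = 1.1364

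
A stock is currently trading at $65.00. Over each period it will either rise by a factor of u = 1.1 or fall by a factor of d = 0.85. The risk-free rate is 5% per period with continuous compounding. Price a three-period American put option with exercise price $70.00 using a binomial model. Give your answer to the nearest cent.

Risk-neutral probability p = (e^0.05 − 0.85)/(1.1 − 0.85) = 0.2013/0.2500 = 0.8051
Terminal stock prices: S_uuu = 86.52, S_uud = 66.85, S_udd = 51.66, S_ddd = 39.92
Terminal payoffs (K − S): max(-16.52, 0) = 0, max(3.147, 0) = 3.147, max(18.34, 0) = 18.34, max(30.08, 0) = 30.08
Node uu (S = 78.65): continuation = e^(−0.05)·[0.8051·0.0000 + 0.1949·3.1475] = 0.5836; exercise value = 0.0000 ≤ continuation, so V_uu = 0.5836
Node ud (S = 60.77): continuation = e^(−0.05)·[0.8051·3.1475 + 0.1949·18.3413] = 5.8111; exercise value = 9.2250 > continuation, so V_ud = 9.2250 (exercise)
Node dd (S = 46.96): continuation = e^(−0.05)·[0.8051·18.3413 + 0.1949·30.0819] = 19.6236; exercise value = 23.0375 > continuation, so V_dd = 23.0375 (exercise)
Node u (S = 71.5): continuation = e^(−0.05)·[0.8051·0.5836 + 0.1949·9.2250] = 2.1573; exercise value = 0.0000 ≤ continuation, so V_u = 2.1573
Node d (S = 55.25): continuation = e^(−0.05)·[0.8051·9.2250 + 0.1949·23.0375] = 11.3361; exercise value = 14.7500 > continuation, so V_d = 14.7500 (exercise)
Node 0 (S = 65): continuation = e^(−0.05)·[0.8051·2.1573 + 0.1949·14.7500] = 4.3869; exercise value = 5.0000 > continuation, so V_0 = 5.0000 (exercise)

$5.00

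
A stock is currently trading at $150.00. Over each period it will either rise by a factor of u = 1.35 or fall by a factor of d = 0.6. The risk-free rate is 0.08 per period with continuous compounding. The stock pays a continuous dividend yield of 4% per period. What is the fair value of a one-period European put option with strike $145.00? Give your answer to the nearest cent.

Per-period risk-free factor R = e^0.08 = 1.0833; dividend-adjusted growth = e^(0.08−0.04) = 1.0408.
Risk-neutral probability p = (1.0408 − 0.6)/(1.35 − 0.6) = 0.4408/0.7500 = 0.5877
Terminal stock prices: S_u = 202.5, S_d = 90
Terminal payoffs (K − S): max(-57.5, 0) = 0, max(55, 0) = 55
Node 0 (S = 150): V_0 = e^(−0.08)·[0.5877·0.0000 + 0.4123·55.0000] = 20.9306

$20.93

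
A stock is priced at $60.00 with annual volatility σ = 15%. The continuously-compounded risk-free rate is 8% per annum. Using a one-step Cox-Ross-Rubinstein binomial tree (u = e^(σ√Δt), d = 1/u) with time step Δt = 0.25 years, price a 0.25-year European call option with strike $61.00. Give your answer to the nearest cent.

CRR parameters: u = e^(σ√Δt) = e^(0.15·√0.25) = 1.0779, d = 1/u = 0.9277
Per-period rate: rΔt = 0.08·0.25 = 0.02, so R = e^0.02 = 1.0202
Risk-neutral probability p = (e^0.02 − 0.9277)/(1.0779 − 0.9277) = 0.0925/0.1501 = 0.6158
Terminal stock prices: S_u = 64.67, S_d = 55.66
Terminal payoffs (S − K): max(3.673, 0) = 3.673, max(-5.335, 0) = 0
Node 0 (S = 60): V_0 = e^(−0.02)·[0.6158·3.6730 + 0.3842·0.0000] = 2.2171

$2.22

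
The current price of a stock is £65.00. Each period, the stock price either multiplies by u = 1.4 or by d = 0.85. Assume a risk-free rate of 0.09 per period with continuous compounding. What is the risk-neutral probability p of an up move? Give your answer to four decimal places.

p = 0.4440

Risk-neutral probability p = (e^0.09 − 0.85)/(1.4 − 0.85) = 0.2442/0.5500 = 0.4440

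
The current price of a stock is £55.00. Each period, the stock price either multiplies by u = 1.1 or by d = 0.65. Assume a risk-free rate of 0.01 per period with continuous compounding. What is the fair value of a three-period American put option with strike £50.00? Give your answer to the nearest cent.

£5.33

Risk-neutral probability p = (e^0.01 − 0.65)/(1.1 − 0.65) = 0.3601/0.4500 = 0.8001
Terminal stock prices: S_uuu = 73.21, S_uud = 43.26, S_udd = 25.56, S_ddd = 15.1
Terminal payoffs (K − S): max(-23.21, 0) = 0, max(6.742, 0) = 6.742, max(24.44, 0) = 24.44, max(34.9, 0) = 34.9
Node uu (S = 66.55): continuation = e^(−0.01)·[0.8001·0.0000 + 0.1999·6.7425] = 1.3343; exercise value = 0.0000 ≤ continuation, so V_uu = 1.3343
Node ud (S = 39.33): continuation = e^(−0.01)·[0.8001·6.7425 + 0.1999·24.4387] = 10.1775; exercise value = 10.6750 > continuation, so V_ud = 10.6750 (exercise)
Node dd (S = 23.24): continuation = e^(−0.01)·[0.8001·24.4387 + 0.1999·34.8956] = 26.2650; exercise value = 26.7625 > continuation, so V_dd = 26.7625 (exercise)
Node u (S = 60.5): continuation = e^(−0.01)·[0.8001·1.3343 + 0.1999·10.6750] = 3.1696; exercise value = 0.0000 ≤ continuation, so V_u = 3.1696
Node d (S = 35.75): continuation = e^(−0.01)·[0.8001·10.6750 + 0.1999·26.7625] = 13.7525; exercise value = 14.2500 > continuation, so V_d = 14.2500 (exercise)
Node 0 (S = 55): continuation = e^(−0.01)·[0.8001·3.1696 + 0.1999·14.2500] = 5.3308; exercise value = 0.0000 ≤ continuation, so V_0 = 5.3308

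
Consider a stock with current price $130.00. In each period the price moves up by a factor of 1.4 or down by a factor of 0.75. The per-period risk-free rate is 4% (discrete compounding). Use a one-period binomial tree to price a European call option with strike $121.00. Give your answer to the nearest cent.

Risk-neutral probability p = (1 + 0.04 − 0.75)/(1.4 − 0.75) = 0.2900/0.6500 = 0.4462
Terminal stock prices: S_u = 182, S_d = 97.5
Terminal payoffs (S − K): max(61, 0) = 61, max(-23.5, 0) = 0
Node 0 (S = 130): V_0 = 1/1.04·[0.4462·61.0000 + 0.5538·0.0000] = 26.1686

$26.17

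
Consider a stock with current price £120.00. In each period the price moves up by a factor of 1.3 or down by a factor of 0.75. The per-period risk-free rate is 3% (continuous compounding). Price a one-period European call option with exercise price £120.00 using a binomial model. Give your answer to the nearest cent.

£17.81

Risk-neutral probability p = (e^0.03 − 0.75)/(1.3 − 0.75) = 0.2805/0.5500 = 0.5099
Terminal stock prices: S_u = 156, S_d = 90
Terminal payoffs (S − K): max(36, 0) = 36, max(-30, 0) = 0
Node 0 (S = 120): V_0 = e^(−0.03)·[0.5099·36.0000 + 0.4901·0.0000] = 17.8145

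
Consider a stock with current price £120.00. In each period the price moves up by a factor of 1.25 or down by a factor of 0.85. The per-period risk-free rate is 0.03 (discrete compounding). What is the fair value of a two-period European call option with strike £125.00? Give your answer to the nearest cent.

£13.10

Risk-neutral probability p = (1 + 0.03 − 0.85)/(1.25 − 0.85) = 0.1800/0.4000 = 0.4500
Terminal stock prices: S_uu = 187.5, S_ud = 127.5, S_dd = 86.7
Terminal payoffs (S − K): max(62.5, 0) = 62.5, max(2.5, 0) = 2.5, max(-38.3, 0) = 0
Node u (S = 150): V_u = 1/1.03·[0.4500·62.5000 + 0.5500·2.5000] = 28.6408
Node d (S = 102): V_d = 1/1.03·[0.4500·2.5000 + 0.5500·0.0000] = 1.0922
Node 0 (S = 120): V_0 = 1/1.03·[0.4500·28.6408 + 0.5500·1.0922] = 13.0962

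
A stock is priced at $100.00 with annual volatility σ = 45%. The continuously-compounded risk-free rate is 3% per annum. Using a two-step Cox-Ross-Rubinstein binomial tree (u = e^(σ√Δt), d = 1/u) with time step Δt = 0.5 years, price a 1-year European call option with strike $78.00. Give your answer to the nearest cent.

$31.82

CRR parameters: u = e^(σ√Δt) = e^(0.45·√0.5) = 1.3746, d = 1/u = 0.7275
Per-period rate: rΔt = 0.03·0.5 = 0.015, so R = e^0.015 = 1.0151
Risk-neutral probability p = (e^0.015 − 0.7275)/(1.3746 − 0.7275) = 0.2877/0.6472 = 0.4445
Terminal stock prices: S_uu = 189, S_ud = 100, S_dd = 52.92
Terminal payoffs (S − K): max(111, 0) = 111, max(22, 0) = 22, max(-25.08, 0) = 0
Node u (S = 137.5): V_u = e^(−0.015)·[0.4445·110.9658 + 0.5555·22.0000] = 60.6261
Node d (S = 72.75): V_d = e^(−0.015)·[0.4445·22.0000 + 0.5555·0.0000] = 9.6327
Node 0 (S = 100): V_0 = e^(−0.015)·[0.4445·60.6261 + 0.5555·9.6327] = 31.8167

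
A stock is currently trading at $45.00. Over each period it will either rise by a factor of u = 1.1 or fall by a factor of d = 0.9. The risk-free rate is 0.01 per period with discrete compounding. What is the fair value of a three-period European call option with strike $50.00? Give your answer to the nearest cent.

$1.60

Risk-neutral probability p = (1 + 0.01 − 0.9)/(1.1 − 0.9) = 0.1100/0.2000 = 0.5500
Terminal stock prices: S_uuu = 59.9, S_uud = 49.01, S_udd = 40.1, S_ddd = 32.81
Terminal payoffs (S − K): max(9.895, 0) = 9.895, max(-0.995, 0) = 0, max(-9.905, 0) = 0, max(-17.19, 0) = 0
Node uu (S = 54.45): V_uu = 1/1.01·[0.5500·9.8950 + 0.4500·0.0000] = 5.3884
Node ud (S = 44.55): V_ud = 1/1.01·[0.5500·0.0000 + 0.4500·0.0000] = 0.0000
Node dd (S = 36.45): V_dd = 1/1.01·[0.5500·0.0000 + 0.4500·0.0000] = 0.0000
Node u (S = 49.5): V_u = 1/1.01·[0.5500·5.3884 + 0.4500·0.0000] = 2.9343
Node d (S = 40.5): V_d = 1/1.01·[0.5500·0.0000 + 0.4500·0.0000] = 0.0000
Node 0 (S = 45): V_0 = 1/1.01·[0.5500·2.9343 + 0.4500·0.0000] = 1.5979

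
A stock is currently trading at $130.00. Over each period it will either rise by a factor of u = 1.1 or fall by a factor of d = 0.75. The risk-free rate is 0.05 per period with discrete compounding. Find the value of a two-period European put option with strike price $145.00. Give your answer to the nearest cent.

Risk-neutral probability p = (1 + 0.05 − 0.75)/(1.1 − 0.75) = 0.3000/0.3500 = 0.8571
Terminal stock prices: S_uu = 157.3, S_ud = 107.2, S_dd = 73.12
Terminal payoffs (K − S): max(-12.3, 0) = 0, max(37.75, 0) = 37.75, max(71.88, 0) = 71.88
Node u (S = 143): V_u = 1/1.05·[0.8571·0.0000 + 0.1429·37.7500] = 5.1361
Node d (S = 97.5): V_d = 1/1.05·[0.8571·37.7500 + 0.1429·71.8750] = 40.5952
Node 0 (S = 130): V_0 = 1/1.05·[0.8571·5.1361 + 0.1429·40.5952] = 9.7159

$9.72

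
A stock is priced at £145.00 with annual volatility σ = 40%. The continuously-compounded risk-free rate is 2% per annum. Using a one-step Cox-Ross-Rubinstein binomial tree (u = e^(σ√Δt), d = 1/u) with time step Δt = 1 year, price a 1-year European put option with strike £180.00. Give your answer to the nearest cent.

£46.60

CRR parameters: u = e^(σ√Δt) = e^(0.4·√1) = 1.4918, d = 1/u = 0.6703
Per-period rate: rΔt = 0.02·1 = 0.02, so R = e^0.02 = 1.0202
Risk-neutral probability p = (e^0.02 − 0.6703)/(1.4918 − 0.6703) = 0.3499/0.8215 = 0.4259
Terminal stock prices: S_u = 216.3, S_d = 97.2
Terminal payoffs (K − S): max(-36.31, 0) = 0, max(82.8, 0) = 82.8
Node 0 (S = 145): V_0 = e^(−0.02)·[0.4259·0.0000 + 0.5741·82.8036] = 46.5960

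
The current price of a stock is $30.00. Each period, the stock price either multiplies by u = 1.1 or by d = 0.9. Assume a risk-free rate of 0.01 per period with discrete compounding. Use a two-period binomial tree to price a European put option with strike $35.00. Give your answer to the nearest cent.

$4.70

Risk-neutral probability p = (1 + 0.01 − 0.9)/(1.1 − 0.9) = 0.1100/0.2000 = 0.5500
Terminal stock prices: S_uu = 36.3, S_ud = 29.7, S_dd = 24.3
Terminal payoffs (K − S): max(-1.3, 0) = 0, max(5.3, 0) = 5.3, max(10.7, 0) = 10.7
Node u (S = 33): V_u = 1/1.01·[0.5500·0.0000 + 0.4500·5.3000] = 2.3614
Node d (S = 27): V_d = 1/1.01·[0.5500·5.3000 + 0.4500·10.7000] = 7.6535
Node 0 (S = 30): V_0 = 1/1.01·[0.5500·2.3614 + 0.4500·7.6535] = 4.6959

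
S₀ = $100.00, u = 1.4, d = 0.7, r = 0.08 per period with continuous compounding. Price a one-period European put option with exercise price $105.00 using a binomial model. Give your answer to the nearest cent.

Risk-neutral probability p = (e^0.08 − 0.7)/(1.4 − 0.7) = 0.3833/0.7000 = 0.5476
Terminal stock prices: S_u = 140, S_d = 70
Terminal payoffs (K − S): max(-35, 0) = 0, max(35, 0) = 35
Node 0 (S = 100): V_0 = e^(−0.08)·[0.5476·0.0000 + 0.4524·35.0000] = 14.6181

$14.62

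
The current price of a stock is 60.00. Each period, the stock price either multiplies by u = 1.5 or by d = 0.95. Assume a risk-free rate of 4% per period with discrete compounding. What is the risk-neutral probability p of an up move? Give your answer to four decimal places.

p = 0.1636

Risk-neutral probability p = (1 + 0.04 − 0.95)/(1.5 − 0.95) = 0.0900/0.5500 = 0.1636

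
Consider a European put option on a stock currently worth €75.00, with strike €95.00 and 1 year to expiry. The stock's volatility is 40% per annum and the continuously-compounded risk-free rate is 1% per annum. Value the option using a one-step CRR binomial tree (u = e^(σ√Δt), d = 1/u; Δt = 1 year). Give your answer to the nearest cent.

CRR parameters: u = e^(σ√Δt) = e^(0.4·√1) = 1.4918, d = 1/u = 0.6703
Per-period rate: rΔt = 0.01·1 = 0.01, so R = e^0.01 = 1.0101
Risk-neutral probability p = (e^0.01 − 0.6703)/(1.4918 − 0.6703) = 0.3397/0.8215 = 0.4135
Terminal stock prices: S_u = 111.9, S_d = 50.27
Terminal payoffs (K − S): max(-16.89, 0) = 0, max(44.73, 0) = 44.73
Node 0 (S = 75): V_0 = e^(−0.01)·[0.4135·0.0000 + 0.5865·44.7260] = 25.9687

€25.97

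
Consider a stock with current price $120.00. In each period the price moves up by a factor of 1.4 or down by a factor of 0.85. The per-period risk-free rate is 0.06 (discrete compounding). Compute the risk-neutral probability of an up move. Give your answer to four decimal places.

Risk-neutral probability p = (1 + 0.06 − 0.85)/(1.4 − 0.85) = 0.2100/0.5500 = 0.3818

p = 0.3818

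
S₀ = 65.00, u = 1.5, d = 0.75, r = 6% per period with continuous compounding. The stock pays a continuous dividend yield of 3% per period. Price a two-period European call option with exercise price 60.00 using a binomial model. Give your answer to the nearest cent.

16.15

Per-period risk-free factor R = e^0.06 = 1.0618; dividend-adjusted growth = e^(0.06−0.03) = 1.0305.
Risk-neutral probability p = (1.0305 − 0.75)/(1.5 − 0.75) = 0.2805/0.7500 = 0.3739
Terminal stock prices: S_uu = 146.2, S_ud = 73.12, S_dd = 36.56
Terminal payoffs (S − K): max(86.25, 0) = 86.25, max(13.12, 0) = 13.12, max(-23.44, 0) = 0
Node u (S = 97.5): V_u = e^(−0.06)·[0.3739·86.2500 + 0.6261·13.1250] = 38.1126
Node d (S = 48.75): V_d = e^(−0.06)·[0.3739·13.1250 + 0.6261·0.0000] = 4.6221
Node 0 (S = 65): V_0 = e^(−0.06)·[0.3739·38.1126 + 0.6261·4.6221] = 16.1471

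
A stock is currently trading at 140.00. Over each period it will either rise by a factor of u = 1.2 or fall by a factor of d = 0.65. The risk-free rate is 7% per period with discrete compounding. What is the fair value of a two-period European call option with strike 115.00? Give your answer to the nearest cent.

44.11

Risk-neutral probability p = (1 + 0.07 − 0.65)/(1.2 − 0.65) = 0.4200/0.5500 = 0.7636
Terminal stock prices: S_uu = 201.6, S_ud = 109.2, S_dd = 59.15
Terminal payoffs (S − K): max(86.6, 0) = 86.6, max(-5.8, 0) = 0, max(-55.85, 0) = 0
Node u (S = 168): V_u = 1/1.07·[0.7636·86.6000 + 0.2364·0.0000] = 61.8046
Node d (S = 91): V_d = 1/1.07·[0.7636·0.0000 + 0.2364·0.0000] = 0.0000
Node 0 (S = 140): V_0 = 1/1.07·[0.7636·61.8046 + 0.2364·0.0000] = 44.1086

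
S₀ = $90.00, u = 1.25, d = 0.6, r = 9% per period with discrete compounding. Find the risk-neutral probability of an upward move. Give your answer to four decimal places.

Risk-neutral probability p = (1 + 0.09 − 0.6)/(1.25 − 0.6) = 0.4900/0.6500 = 0.7538

p = 0.7538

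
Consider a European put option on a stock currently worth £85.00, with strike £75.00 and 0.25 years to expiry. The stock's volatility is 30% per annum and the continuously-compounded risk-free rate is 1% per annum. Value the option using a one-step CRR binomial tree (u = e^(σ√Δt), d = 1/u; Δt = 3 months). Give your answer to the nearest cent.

CRR parameters: u = e^(σ√Δt) = e^(0.3·√0.25) = 1.1618, d = 1/u = 0.8607
Per-period rate: rΔt = 0.01·0.25 = 0.0025, so R = e^0.0025 = 1.0025
Risk-neutral probability p = (e^0.0025 − 0.8607)/(1.1618 − 0.8607) = 0.1418/0.3011 = 0.4709
Terminal stock prices: S_u = 98.76, S_d = 73.16
Terminal payoffs (K − S): max(-23.76, 0) = 0, max(1.84, 0) = 1.84
Node 0 (S = 85): V_0 = e^(−0.0025)·[0.4709·0.0000 + 0.5291·1.8398] = 0.9711

£0.97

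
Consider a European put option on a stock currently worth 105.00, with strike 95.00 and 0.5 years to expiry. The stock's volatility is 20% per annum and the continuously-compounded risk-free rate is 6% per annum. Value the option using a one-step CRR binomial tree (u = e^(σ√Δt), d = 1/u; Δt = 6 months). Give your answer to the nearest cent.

1.60

CRR parameters: u = e^(σ√Δt) = e^(0.2·√0.5) = 1.1519, d = 1/u = 0.8681
Per-period rate: rΔt = 0.06·0.5 = 0.03, so R = e^0.03 = 1.0305
Risk-neutral probability p = (e^0.03 − 0.8681)/(1.1519 − 0.8681) = 0.1623/0.2838 = 0.5720
Terminal stock prices: S_u = 121, S_d = 91.15
Terminal payoffs (K − S): max(-25.95, 0) = 0, max(3.847, 0) = 3.847
Node 0 (S = 105): V_0 = e^(−0.03)·[0.5720·0.0000 + 0.4280·3.8470] = 1.5978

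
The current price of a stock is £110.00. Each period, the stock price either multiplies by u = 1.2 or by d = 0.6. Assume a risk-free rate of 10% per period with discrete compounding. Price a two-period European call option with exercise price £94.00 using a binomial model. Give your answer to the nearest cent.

£36.96

Risk-neutral probability p = (1 + 0.1 − 0.6)/(1.2 − 0.6) = 0.5000/0.6000 = 0.8333
Terminal stock prices: S_uu = 158.4, S_ud = 79.2, S_dd = 39.6
Terminal payoffs (S − K): max(64.4, 0) = 64.4, max(-14.8, 0) = 0, max(-54.4, 0) = 0
Node u (S = 132): V_u = 1/1.1·[0.8333·64.4000 + 0.1667·0.0000] = 48.7879
Node d (S = 66): V_d = 1/1.1·[0.8333·0.0000 + 0.1667·0.0000] = 0.0000
Node 0 (S = 110): V_0 = 1/1.1·[0.8333·48.7879 + 0.1667·0.0000] = 36.9605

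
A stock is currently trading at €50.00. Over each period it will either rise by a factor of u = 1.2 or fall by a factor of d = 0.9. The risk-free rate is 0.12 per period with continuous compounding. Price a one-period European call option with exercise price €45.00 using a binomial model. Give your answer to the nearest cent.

€10.09

Risk-neutral probability p = (e^0.12 − 0.9)/(1.2 − 0.9) = 0.2275/0.3000 = 0.7583
Terminal stock prices: S_u = 60, S_d = 45
Terminal payoffs (S − K): max(15, 0) = 15, max(0, 0) = 0
Node 0 (S = 50): V_0 = e^(−0.12)·[0.7583·15.0000 + 0.2417·0.0000] = 10.0886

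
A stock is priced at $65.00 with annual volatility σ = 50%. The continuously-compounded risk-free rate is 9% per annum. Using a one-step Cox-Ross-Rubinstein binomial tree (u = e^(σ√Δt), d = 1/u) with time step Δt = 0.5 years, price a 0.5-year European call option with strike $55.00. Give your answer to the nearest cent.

CRR parameters: u = e^(σ√Δt) = e^(0.5·√0.5) = 1.4241, d = 1/u = 0.7022
Per-period rate: rΔt = 0.09·0.5 = 0.045, so R = e^0.045 = 1.0460
Risk-neutral probability p = (e^0.045 − 0.7022)/(1.4241 − 0.7022) = 0.3438/0.7219 = 0.4763
Terminal stock prices: S_u = 92.57, S_d = 45.64
Terminal payoffs (S − K): max(37.57, 0) = 37.57, max(-9.358, 0) = 0
Node 0 (S = 65): V_0 = e^(−0.045)·[0.4763·37.5677 + 0.5237·0.0000] = 17.1053

$17.11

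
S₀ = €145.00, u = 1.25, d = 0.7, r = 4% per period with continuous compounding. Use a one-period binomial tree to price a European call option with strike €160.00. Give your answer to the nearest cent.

Risk-neutral probability p = (e^0.04 − 0.7)/(1.25 − 0.7) = 0.3408/0.5500 = 0.6197
Terminal stock prices: S_u = 181.2, S_d = 101.5
Terminal payoffs (S − K): max(21.25, 0) = 21.25, max(-58.5, 0) = 0
Node 0 (S = 145): V_0 = e^(−0.04)·[0.6197·21.2500 + 0.3803·0.0000] = 12.6514

€12.65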